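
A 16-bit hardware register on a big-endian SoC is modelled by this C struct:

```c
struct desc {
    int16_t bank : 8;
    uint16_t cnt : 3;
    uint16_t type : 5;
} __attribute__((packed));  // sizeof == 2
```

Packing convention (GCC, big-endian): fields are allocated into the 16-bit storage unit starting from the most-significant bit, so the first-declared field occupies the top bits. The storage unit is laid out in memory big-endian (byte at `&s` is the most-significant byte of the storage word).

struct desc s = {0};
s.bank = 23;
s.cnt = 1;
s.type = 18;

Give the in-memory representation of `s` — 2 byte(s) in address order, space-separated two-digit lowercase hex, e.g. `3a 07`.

17 32

[8+:8] bank=23 & 0xff = 0x17; word=0x1700
[5+:3] cnt=1 & 0x7 = 0x1; word=0x1720
[0+:5] type=18 & 0x1f = 0x12; word=0x1732
word = 0x1732 → big-endian bytes:
  [0]=0x17  [1]=0x32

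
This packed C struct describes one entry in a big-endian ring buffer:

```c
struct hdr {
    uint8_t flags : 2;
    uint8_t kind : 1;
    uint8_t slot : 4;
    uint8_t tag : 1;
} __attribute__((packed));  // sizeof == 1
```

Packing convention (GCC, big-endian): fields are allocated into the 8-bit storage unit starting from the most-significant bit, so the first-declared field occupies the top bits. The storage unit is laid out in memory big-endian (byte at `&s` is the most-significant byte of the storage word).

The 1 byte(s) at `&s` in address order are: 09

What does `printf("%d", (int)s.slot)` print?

[0]=0x09 (big-endian) → word 0x09
flags [6+:2] = (word>>6) & 0x3 = 0
kind [5+:1] = (word>>5) & 0x1 = 0
slot [1+:4] = (word>>1) & 0xf = 4  ←
tag [0+:1] = (word>>0) & 0x1 = 1

4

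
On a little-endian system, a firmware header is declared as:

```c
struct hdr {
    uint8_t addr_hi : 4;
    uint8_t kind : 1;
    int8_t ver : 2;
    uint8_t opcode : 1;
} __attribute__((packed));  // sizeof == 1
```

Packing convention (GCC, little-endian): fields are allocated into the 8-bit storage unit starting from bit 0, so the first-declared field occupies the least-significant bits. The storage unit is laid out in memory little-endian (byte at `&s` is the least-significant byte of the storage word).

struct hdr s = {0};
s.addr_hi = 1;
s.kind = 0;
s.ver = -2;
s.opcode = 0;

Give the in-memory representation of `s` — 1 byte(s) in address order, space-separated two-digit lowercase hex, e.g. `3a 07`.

41

[0+:4] addr_hi=1 & 0xf = 0x1; word=0x01
[4+:1] kind=0 & 0x1 = 0x0; word=0x01
[5+:2] ver=-2 & 0x3 = 0x2; word=0x41
[7+:1] opcode=0 & 0x1 = 0x0; word=0x41
word = 0x41 → little-endian bytes:
  [0]=0x41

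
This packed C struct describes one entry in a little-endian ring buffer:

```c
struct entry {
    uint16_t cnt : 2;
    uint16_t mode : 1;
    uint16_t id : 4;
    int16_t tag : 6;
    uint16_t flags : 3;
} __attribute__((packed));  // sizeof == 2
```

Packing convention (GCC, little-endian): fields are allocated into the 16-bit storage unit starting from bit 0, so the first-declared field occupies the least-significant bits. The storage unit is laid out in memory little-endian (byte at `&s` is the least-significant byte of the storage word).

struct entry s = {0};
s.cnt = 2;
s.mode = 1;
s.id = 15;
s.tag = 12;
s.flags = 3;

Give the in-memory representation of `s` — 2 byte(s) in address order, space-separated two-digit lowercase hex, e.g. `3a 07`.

7e 66

cnt:2 = 2 → 0x2 << 0 → word 0x0002
mode:1 = 1 → 0x1 << 2 → word 0x0006
id:4 = 15 → 0xf << 3 → word 0x007e
tag:6 = 12 → 0xc << 7 → word 0x067e
flags:3 = 3 → 0x3 << 13 → word 0x667e
word = 0x667e → little-endian bytes:
  [0]=0x7e  [1]=0x66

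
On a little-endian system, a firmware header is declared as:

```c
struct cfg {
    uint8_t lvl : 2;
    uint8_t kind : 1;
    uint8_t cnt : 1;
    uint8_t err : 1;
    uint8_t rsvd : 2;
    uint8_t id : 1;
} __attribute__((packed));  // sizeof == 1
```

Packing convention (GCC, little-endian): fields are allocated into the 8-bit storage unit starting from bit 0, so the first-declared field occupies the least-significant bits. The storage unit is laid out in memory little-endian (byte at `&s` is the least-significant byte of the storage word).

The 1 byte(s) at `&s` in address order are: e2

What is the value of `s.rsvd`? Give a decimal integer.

[0]=0xe2 (little-endian) → word 0xe2
lvl [0+:2] = (word>>0) & 0x3 = 2
kind [2+:1] = (word>>2) & 0x1 = 0
cnt [3+:1] = (word>>3) & 0x1 = 0
err [4+:1] = (word>>4) & 0x1 = 0
rsvd [5+:2] = (word>>5) & 0x3 = 3  ←
id [7+:1] = (word>>7) & 0x1 = 1

3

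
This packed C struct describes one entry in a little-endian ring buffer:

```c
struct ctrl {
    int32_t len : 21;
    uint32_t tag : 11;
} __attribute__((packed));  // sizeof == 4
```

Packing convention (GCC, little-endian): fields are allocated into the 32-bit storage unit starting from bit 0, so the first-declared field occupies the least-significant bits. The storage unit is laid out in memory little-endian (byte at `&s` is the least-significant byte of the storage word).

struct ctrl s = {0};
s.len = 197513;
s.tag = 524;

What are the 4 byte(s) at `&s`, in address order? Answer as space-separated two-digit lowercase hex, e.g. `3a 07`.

len (21b) val=197513 bits=0x30389 at bit 0: 0x00030389
tag (11b) val=524 bits=0x20c at bit 21: 0x41830389
word = 0x41830389 → little-endian bytes:
  [0]=0x89  [1]=0x03  [2]=0x83  [3]=0x41

89 03 83 41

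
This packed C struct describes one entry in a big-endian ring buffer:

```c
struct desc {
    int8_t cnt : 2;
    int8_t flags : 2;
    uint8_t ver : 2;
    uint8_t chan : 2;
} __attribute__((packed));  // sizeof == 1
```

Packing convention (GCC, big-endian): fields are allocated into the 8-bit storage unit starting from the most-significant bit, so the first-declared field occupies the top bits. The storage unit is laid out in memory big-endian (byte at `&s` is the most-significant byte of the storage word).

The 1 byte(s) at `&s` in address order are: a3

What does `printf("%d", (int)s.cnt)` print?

-2

[0]=0xa3 (big-endian) → word 0xa3
cnt:2 @ bit 6 → (0xa3>>6)&0x3 = 0x2  ←
flags:2 @ bit 4 → (0xa3>>4)&0x3 = 0x2
ver:2 @ bit 2 → (0xa3>>2)&0x3 = 0x0
chan:2 @ bit 0 → (0xa3>>0)&0x3 = 0x3
cnt signed 2b, MSB=1: 2 - 4 = -2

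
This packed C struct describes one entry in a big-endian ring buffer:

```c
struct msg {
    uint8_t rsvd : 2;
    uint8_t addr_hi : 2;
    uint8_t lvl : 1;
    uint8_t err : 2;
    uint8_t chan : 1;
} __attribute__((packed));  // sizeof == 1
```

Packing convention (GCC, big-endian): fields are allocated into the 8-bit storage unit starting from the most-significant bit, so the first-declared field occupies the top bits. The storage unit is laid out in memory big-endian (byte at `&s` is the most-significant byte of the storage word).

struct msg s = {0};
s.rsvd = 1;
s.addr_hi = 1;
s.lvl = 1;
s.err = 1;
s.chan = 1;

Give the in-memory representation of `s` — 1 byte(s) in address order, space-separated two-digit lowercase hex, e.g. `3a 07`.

5b

[6+:2] rsvd=1 & 0x3 = 0x1; word=0x40
[4+:2] addr_hi=1 & 0x3 = 0x1; word=0x50
[3+:1] lvl=1 & 0x1 = 0x1; word=0x58
[1+:2] err=1 & 0x3 = 0x1; word=0x5a
[0+:1] chan=1 & 0x1 = 0x1; word=0x5b
word = 0x5b → big-endian bytes:
  [0]=0x5b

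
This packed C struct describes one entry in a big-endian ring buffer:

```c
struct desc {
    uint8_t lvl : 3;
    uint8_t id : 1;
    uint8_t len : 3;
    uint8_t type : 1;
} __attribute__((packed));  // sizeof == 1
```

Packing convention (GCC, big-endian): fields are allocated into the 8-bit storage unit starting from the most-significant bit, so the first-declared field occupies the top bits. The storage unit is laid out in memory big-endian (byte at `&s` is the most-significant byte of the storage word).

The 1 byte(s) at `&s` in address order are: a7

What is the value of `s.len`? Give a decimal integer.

[0]=0xa7 (big-endian) → word 0xa7
lvl:3 @ bit 5 → (0xa7>>5)&0x7 = 0x5
id:1 @ bit 4 → (0xa7>>4)&0x1 = 0x0
len:3 @ bit 1 → (0xa7>>1)&0x7 = 0x3  ←
type:1 @ bit 0 → (0xa7>>0)&0x1 = 0x1

3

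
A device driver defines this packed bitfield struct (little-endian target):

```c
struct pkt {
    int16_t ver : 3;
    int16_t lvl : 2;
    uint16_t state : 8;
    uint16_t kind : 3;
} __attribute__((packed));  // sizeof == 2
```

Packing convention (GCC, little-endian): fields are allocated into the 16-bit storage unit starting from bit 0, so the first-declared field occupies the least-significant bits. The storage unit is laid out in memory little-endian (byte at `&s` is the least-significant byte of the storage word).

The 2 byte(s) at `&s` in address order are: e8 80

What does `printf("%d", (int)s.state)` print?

[0]=0xe8 [1]=0x80 (little-endian) → word 0x80e8
ver:3 @ bit 0 → (0x80e8>>0)&0x7 = 0x0
lvl:2 @ bit 3 → (0x80e8>>3)&0x3 = 0x1
state:8 @ bit 5 → (0x80e8>>5)&0xff = 0x7  ←
kind:3 @ bit 13 → (0x80e8>>13)&0x7 = 0x4

7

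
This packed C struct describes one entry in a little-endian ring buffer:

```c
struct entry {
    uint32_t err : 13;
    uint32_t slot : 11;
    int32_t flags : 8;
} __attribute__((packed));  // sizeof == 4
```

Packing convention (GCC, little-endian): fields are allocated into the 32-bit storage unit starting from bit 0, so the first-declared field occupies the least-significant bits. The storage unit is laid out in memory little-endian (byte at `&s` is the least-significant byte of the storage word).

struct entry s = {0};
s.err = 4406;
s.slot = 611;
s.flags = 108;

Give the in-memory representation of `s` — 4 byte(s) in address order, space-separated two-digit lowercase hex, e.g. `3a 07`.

36 71 4c 6c

err (13b) val=4406 bits=0x1136 at bit 0: 0x00001136
slot (11b) val=611 bits=0x263 at bit 13: 0x004c7136
flags (8b) val=108 bits=0x6c at bit 24: 0x6c4c7136
word = 0x6c4c7136 → little-endian bytes:
  [0]=0x36  [1]=0x71  [2]=0x4c  [3]=0x6c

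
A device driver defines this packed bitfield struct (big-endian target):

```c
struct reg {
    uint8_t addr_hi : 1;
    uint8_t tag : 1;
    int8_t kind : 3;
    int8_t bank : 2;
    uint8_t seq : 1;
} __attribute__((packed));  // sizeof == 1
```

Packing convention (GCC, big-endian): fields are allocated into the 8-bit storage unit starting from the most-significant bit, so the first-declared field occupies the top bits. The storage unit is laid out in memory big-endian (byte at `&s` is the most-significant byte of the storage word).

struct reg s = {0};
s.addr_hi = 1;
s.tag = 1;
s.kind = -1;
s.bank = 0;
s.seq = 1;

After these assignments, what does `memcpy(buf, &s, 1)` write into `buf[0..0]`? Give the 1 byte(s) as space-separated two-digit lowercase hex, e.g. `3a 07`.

addr_hi:1 = 1 → 0x1 << 7 → word 0x80
tag:1 = 1 → 0x1 << 6 → word 0xc0
kind:3 = -1 → 0x7 << 3 → word 0xf8
bank:2 = 0 → 0x0 << 1 → word 0xf8
seq:1 = 1 → 0x1 << 0 → word 0xf9
word = 0xf9 → big-endian bytes:
  [0]=0xf9

f9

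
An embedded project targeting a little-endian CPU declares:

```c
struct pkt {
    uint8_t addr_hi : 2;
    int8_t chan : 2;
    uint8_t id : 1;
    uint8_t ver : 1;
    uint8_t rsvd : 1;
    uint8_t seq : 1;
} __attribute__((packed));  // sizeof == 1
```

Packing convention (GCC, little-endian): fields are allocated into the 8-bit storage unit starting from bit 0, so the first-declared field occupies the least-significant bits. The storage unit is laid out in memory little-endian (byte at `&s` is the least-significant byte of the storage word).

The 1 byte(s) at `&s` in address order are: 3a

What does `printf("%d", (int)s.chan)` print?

-2

[0]=0x3a (little-endian) → word 0x3a
addr_hi:2 @ bit 0 → (0x3a>>0)&0x3 = 0x2
chan:2 @ bit 2 → (0x3a>>2)&0x3 = 0x2  ←
id:1 @ bit 4 → (0x3a>>4)&0x1 = 0x1
ver:1 @ bit 5 → (0x3a>>5)&0x1 = 0x1
rsvd:1 @ bit 6 → (0x3a>>6)&0x1 = 0x0
seq:1 @ bit 7 → (0x3a>>7)&0x1 = 0x0
chan signed 2b, MSB=1: 2 - 4 = -2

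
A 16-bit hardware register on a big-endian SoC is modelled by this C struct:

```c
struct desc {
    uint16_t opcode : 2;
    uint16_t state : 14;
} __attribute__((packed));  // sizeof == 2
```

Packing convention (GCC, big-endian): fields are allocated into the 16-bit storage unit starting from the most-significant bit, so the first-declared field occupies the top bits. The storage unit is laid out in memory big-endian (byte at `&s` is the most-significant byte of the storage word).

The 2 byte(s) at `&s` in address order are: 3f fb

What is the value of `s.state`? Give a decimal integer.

[0]=0x3f [1]=0xfb (big-endian) → word 0x3ffb
opcode [14+:2] = (word>>14) & 0x3 = 0
state [0+:14] = (word>>0) & 0x3fff = 16379  ←

16379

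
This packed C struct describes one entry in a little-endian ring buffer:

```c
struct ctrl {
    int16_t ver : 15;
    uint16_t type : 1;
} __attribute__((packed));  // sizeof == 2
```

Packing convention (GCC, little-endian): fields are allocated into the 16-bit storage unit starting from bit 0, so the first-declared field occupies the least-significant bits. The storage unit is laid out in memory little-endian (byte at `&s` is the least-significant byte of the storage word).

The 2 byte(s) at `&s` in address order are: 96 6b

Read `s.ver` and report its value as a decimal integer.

-5226

[0]=0x96 [1]=0x6b (little-endian) → word 0x6b96
ver:15 @ bit 0 → (0x6b96>>0)&0x7fff = 0x6b96  ←
type:1 @ bit 15 → (0x6b96>>15)&0x1 = 0x0
ver signed 15b, MSB=1: 27542 - 32768 = -5226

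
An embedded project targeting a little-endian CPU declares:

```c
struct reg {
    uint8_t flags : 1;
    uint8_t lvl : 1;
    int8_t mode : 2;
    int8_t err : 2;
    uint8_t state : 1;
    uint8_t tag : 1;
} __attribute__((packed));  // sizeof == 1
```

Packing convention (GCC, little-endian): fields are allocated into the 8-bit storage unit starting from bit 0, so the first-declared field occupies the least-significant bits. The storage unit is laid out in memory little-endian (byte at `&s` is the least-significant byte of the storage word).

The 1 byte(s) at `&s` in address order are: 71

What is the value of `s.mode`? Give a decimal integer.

[0]=0x71 (little-endian) → word 0x71
flags [0+:1] = (word>>0) & 0x1 = 1
lvl [1+:1] = (word>>1) & 0x1 = 0
mode [2+:2] = (word>>2) & 0x3 = 0  ←
err [4+:2] = (word>>4) & 0x3 = 3
state [6+:1] = (word>>6) & 0x1 = 1
tag [7+:1] = (word>>7) & 0x1 = 0
mode signed 2b, MSB=0: value = 0

0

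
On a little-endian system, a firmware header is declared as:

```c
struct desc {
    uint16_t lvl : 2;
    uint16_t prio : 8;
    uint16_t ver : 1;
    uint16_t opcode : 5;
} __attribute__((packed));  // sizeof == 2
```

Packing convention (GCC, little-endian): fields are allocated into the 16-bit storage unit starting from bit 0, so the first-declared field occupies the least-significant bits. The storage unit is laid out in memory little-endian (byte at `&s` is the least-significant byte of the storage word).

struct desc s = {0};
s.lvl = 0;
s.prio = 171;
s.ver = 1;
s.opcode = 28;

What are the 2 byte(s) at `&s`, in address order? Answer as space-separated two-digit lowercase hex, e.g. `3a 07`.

[0+:2] lvl=0 & 0x3 = 0x0; word=0x0000
[2+:8] prio=171 & 0xff = 0xab; word=0x02ac
[10+:1] ver=1 & 0x1 = 0x1; word=0x06ac
[11+:5] opcode=28 & 0x1f = 0x1c; word=0xe6ac
word = 0xe6ac → little-endian bytes:
  [0]=0xac  [1]=0xe6

ac e6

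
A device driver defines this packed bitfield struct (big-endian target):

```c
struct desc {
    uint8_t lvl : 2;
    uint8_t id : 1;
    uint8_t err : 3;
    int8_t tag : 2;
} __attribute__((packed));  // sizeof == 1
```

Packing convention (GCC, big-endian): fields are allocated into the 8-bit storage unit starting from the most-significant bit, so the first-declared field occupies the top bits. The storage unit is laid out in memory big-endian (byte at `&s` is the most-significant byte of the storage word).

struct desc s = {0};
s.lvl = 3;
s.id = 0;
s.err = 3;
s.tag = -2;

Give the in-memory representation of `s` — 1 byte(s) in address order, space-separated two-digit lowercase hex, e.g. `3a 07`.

[6+:2] lvl=3 & 0x3 = 0x3; word=0xc0
[5+:1] id=0 & 0x1 = 0x0; word=0xc0
[2+:3] err=3 & 0x7 = 0x3; word=0xcc
[0+:2] tag=-2 & 0x3 = 0x2; word=0xce
word = 0xce → big-endian bytes:
  [0]=0xce

ce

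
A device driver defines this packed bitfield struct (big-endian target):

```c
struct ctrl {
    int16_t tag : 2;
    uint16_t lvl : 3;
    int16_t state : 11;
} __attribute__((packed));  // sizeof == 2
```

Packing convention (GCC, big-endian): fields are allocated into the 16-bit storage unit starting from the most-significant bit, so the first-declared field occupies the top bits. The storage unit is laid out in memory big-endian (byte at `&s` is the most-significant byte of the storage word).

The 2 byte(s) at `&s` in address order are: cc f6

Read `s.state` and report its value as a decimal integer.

[0]=0xcc [1]=0xf6 (big-endian) → word 0xccf6
tag:2 @ bit 14 → (0xccf6>>14)&0x3 = 0x3
lvl:3 @ bit 11 → (0xccf6>>11)&0x7 = 0x1
state:11 @ bit 0 → (0xccf6>>0)&0x7ff = 0x4f6  ←
state signed 11b, MSB=1: 1270 - 2048 = -778

-778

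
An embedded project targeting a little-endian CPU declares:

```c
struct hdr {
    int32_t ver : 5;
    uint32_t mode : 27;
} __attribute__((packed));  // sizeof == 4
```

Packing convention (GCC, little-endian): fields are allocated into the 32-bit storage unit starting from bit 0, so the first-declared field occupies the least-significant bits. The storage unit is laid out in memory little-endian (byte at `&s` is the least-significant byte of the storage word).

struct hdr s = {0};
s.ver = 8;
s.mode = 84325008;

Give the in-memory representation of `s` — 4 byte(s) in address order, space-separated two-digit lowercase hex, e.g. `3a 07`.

08 52 d6 a0

ver:5 = 8 → 0x8 << 0 → word 0x00000008
mode:27 = 84325008 → 0x506b290 << 5 → word 0xa0d65208
word = 0xa0d65208 → little-endian bytes:
  [0]=0x08  [1]=0x52  [2]=0xd6  [3]=0xa0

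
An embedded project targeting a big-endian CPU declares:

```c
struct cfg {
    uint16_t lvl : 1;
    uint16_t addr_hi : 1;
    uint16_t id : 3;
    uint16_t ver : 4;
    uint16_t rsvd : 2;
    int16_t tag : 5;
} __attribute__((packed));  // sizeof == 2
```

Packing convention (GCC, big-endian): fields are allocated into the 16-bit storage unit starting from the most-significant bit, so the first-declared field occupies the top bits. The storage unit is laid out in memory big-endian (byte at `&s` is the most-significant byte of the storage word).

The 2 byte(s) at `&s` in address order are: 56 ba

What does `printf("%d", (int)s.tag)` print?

-6

[0]=0x56 [1]=0xba (big-endian) → word 0x56ba
lvl [15+:1] = (word>>15) & 0x1 = 0
addr_hi [14+:1] = (word>>14) & 0x1 = 1
id [11+:3] = (word>>11) & 0x7 = 2
ver [7+:4] = (word>>7) & 0xf = 13
rsvd [5+:2] = (word>>5) & 0x3 = 1
tag [0+:5] = (word>>0) & 0x1f = 26  ←
tag signed 5b, MSB=1: 26 - 32 = -6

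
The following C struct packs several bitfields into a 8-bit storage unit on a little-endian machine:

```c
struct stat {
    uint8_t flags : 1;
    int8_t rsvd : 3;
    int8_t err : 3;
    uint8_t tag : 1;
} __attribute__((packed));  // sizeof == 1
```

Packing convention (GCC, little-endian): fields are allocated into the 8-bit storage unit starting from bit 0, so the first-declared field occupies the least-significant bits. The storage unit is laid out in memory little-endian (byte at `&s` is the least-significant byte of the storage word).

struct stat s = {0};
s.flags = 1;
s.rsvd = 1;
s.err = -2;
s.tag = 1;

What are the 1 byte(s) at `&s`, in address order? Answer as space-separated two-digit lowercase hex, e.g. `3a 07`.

flags:1 = 1 → 0x1 << 0 → word 0x01
rsvd:3 = 1 → 0x1 << 1 → word 0x03
err:3 = -2 → 0x6 << 4 → word 0x63
tag:1 = 1 → 0x1 << 7 → word 0xe3
word = 0xe3 → little-endian bytes:
  [0]=0xe3

e3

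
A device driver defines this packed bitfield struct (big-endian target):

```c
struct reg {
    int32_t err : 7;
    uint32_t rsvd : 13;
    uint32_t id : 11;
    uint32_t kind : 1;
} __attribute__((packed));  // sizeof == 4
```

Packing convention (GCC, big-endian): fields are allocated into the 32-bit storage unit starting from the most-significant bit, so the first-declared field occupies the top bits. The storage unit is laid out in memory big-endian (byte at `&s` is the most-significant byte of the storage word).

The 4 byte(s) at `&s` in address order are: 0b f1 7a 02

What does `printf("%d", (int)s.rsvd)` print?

7959

[0]=0x0b [1]=0xf1 [2]=0x7a [3]=0x02 (big-endian) → word 0x0bf17a02
err:7 @ bit 25 → (0x0bf17a02>>25)&0x7f = 0x5
rsvd:13 @ bit 12 → (0x0bf17a02>>12)&0x1fff = 0x1f17  ←
id:11 @ bit 1 → (0x0bf17a02>>1)&0x7ff = 0x501
kind:1 @ bit 0 → (0x0bf17a02>>0)&0x1 = 0x0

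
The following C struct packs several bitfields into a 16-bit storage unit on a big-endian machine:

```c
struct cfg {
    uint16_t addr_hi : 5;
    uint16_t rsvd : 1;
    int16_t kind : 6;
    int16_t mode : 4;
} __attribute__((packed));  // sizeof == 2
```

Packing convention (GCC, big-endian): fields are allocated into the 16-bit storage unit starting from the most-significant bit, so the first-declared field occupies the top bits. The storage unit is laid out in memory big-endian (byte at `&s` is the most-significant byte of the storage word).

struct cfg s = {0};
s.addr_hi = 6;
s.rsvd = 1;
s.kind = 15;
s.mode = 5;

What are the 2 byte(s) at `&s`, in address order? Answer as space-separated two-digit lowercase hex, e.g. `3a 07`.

addr_hi (5b) val=6 bits=0x6 at bit 11: 0x3000
rsvd (1b) val=1 bits=0x1 at bit 10: 0x3400
kind (6b) val=15 bits=0xf at bit 4: 0x34f0
mode (4b) val=5 bits=0x5 at bit 0: 0x34f5
word = 0x34f5 → big-endian bytes:
  [0]=0x34  [1]=0xf5

34 f5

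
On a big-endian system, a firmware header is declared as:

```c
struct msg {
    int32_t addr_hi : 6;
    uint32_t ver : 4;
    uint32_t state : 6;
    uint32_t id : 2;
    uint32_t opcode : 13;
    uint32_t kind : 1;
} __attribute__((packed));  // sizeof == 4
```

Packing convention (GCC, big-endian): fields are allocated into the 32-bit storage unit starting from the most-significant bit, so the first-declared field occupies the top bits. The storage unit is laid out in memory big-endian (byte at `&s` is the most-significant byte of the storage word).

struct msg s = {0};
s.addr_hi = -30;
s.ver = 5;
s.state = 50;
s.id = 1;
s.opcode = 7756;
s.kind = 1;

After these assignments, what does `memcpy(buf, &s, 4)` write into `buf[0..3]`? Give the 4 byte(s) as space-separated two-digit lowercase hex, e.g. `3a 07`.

89 72 7c 99

addr_hi:6 = -30 → 0x22 << 26 → word 0x88000000
ver:4 = 5 → 0x5 << 22 → word 0x89400000
state:6 = 50 → 0x32 << 16 → word 0x89720000
id:2 = 1 → 0x1 << 14 → word 0x89724000
opcode:13 = 7756 → 0x1e4c << 1 → word 0x89727c98
kind:1 = 1 → 0x1 << 0 → word 0x89727c99
word = 0x89727c99 → big-endian bytes:
  [0]=0x89  [1]=0x72  [2]=0x7c  [3]=0x99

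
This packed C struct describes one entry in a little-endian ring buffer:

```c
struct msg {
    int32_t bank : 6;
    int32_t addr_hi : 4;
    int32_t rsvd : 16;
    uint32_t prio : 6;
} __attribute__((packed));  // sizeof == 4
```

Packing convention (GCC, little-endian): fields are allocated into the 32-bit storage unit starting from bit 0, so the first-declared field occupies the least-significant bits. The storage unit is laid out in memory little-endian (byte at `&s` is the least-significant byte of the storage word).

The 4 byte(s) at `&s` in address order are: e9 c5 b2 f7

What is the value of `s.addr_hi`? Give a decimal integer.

[0]=0xe9 [1]=0xc5 [2]=0xb2 [3]=0xf7 (little-endian) → word 0xf7b2c5e9
bank:6 @ bit 0 → (0xf7b2c5e9>>0)&0x3f = 0x29
addr_hi:4 @ bit 6 → (0xf7b2c5e9>>6)&0xf = 0x7  ←
rsvd:16 @ bit 10 → (0xf7b2c5e9>>10)&0xffff = 0xecb1
prio:6 @ bit 26 → (0xf7b2c5e9>>26)&0x3f = 0x3d
addr_hi signed 4b, MSB=0: value = 7

7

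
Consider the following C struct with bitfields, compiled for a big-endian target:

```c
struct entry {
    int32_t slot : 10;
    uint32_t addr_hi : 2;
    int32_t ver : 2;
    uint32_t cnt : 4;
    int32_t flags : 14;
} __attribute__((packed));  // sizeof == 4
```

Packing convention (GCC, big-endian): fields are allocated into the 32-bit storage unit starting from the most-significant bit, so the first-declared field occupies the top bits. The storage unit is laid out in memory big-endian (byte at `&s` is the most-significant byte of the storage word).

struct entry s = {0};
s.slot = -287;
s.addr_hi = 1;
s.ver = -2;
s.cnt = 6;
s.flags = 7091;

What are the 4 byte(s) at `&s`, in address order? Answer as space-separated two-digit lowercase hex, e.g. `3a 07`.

b8 59 9b b3

[22+:10] slot=-287 & 0x3ff = 0x2e1; word=0xb8400000
[20+:2] addr_hi=1 & 0x3 = 0x1; word=0xb8500000
[18+:2] ver=-2 & 0x3 = 0x2; word=0xb8580000
[14+:4] cnt=6 & 0xf = 0x6; word=0xb8598000
[0+:14] flags=7091 & 0x3fff = 0x1bb3; word=0xb8599bb3
word = 0xb8599bb3 → big-endian bytes:
  [0]=0xb8  [1]=0x59  [2]=0x9b  [3]=0xb3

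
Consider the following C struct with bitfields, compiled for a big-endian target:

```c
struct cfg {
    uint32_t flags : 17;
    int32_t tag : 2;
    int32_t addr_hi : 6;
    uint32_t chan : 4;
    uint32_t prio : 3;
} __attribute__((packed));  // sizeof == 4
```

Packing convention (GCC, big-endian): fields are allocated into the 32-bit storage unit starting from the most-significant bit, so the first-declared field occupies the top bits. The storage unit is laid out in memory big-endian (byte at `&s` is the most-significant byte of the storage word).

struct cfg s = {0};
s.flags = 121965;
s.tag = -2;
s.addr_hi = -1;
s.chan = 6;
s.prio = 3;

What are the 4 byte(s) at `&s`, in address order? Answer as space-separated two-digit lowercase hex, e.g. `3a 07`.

flags (17b) val=121965 bits=0x1dc6d at bit 15: 0xee368000
tag (2b) val=-2 bits=0x2 at bit 13: 0xee36c000
addr_hi (6b) val=-1 bits=0x3f at bit 7: 0xee36df80
chan (4b) val=6 bits=0x6 at bit 3: 0xee36dfb0
prio (3b) val=3 bits=0x3 at bit 0: 0xee36dfb3
word = 0xee36dfb3 → big-endian bytes:
  [0]=0xee  [1]=0x36  [2]=0xdf  [3]=0xb3

ee 36 df b3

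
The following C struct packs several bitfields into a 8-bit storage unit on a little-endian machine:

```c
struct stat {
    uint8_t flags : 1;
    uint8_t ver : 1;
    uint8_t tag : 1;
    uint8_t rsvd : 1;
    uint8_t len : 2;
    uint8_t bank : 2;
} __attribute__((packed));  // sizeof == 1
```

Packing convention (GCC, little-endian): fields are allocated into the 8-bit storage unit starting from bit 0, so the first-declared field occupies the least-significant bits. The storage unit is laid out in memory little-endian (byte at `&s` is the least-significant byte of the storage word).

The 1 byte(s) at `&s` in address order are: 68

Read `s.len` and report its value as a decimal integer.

2

[0]=0x68 (little-endian) → word 0x68
flags:1 @ bit 0 → (0x68>>0)&0x1 = 0x0
ver:1 @ bit 1 → (0x68>>1)&0x1 = 0x0
tag:1 @ bit 2 → (0x68>>2)&0x1 = 0x0
rsvd:1 @ bit 3 → (0x68>>3)&0x1 = 0x1
len:2 @ bit 4 → (0x68>>4)&0x3 = 0x2  ←
bank:2 @ bit 6 → (0x68>>6)&0x3 = 0x1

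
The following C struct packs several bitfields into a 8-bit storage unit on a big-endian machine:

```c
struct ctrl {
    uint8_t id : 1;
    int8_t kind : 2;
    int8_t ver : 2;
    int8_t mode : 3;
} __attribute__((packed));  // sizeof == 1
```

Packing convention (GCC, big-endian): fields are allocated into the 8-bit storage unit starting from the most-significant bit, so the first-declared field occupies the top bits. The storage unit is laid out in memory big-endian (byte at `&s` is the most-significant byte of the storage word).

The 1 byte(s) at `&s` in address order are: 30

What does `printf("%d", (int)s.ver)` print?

[0]=0x30 (big-endian) → word 0x30
id:1 @ bit 7 → (0x30>>7)&0x1 = 0x0
kind:2 @ bit 5 → (0x30>>5)&0x3 = 0x1
ver:2 @ bit 3 → (0x30>>3)&0x3 = 0x2  ←
mode:3 @ bit 0 → (0x30>>0)&0x7 = 0x0
ver signed 2b, MSB=1: 2 - 4 = -2

-2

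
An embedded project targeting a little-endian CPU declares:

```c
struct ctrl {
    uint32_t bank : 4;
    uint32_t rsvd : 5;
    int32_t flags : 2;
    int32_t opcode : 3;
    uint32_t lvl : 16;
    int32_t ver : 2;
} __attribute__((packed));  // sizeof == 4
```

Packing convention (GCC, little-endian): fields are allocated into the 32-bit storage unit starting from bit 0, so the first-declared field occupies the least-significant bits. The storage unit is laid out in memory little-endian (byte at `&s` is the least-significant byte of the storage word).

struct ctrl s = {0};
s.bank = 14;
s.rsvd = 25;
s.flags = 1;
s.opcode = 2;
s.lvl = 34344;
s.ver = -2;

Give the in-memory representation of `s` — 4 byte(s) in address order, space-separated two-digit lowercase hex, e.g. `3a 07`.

bank (4b) val=14 bits=0xe at bit 0: 0x0000000e
rsvd (5b) val=25 bits=0x19 at bit 4: 0x0000019e
flags (2b) val=1 bits=0x1 at bit 9: 0x0000039e
opcode (3b) val=2 bits=0x2 at bit 11: 0x0000139e
lvl (16b) val=34344 bits=0x8628 at bit 14: 0x218a139e
ver (2b) val=-2 bits=0x2 at bit 30: 0xa18a139e
word = 0xa18a139e → little-endian bytes:
  [0]=0x9e  [1]=0x13  [2]=0x8a  [3]=0xa1

9e 13 8a a1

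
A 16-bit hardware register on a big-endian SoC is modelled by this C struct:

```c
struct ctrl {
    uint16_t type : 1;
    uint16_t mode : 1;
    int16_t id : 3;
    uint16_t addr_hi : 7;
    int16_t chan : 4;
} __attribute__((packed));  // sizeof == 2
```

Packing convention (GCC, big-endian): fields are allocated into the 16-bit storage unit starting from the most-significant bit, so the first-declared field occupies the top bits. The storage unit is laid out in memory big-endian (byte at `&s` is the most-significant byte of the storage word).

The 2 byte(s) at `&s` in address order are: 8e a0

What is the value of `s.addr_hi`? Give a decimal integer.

[0]=0x8e [1]=0xa0 (big-endian) → word 0x8ea0
type:1 @ bit 15 → (0x8ea0>>15)&0x1 = 0x1
mode:1 @ bit 14 → (0x8ea0>>14)&0x1 = 0x0
id:3 @ bit 11 → (0x8ea0>>11)&0x7 = 0x1
addr_hi:7 @ bit 4 → (0x8ea0>>4)&0x7f = 0x6a  ←
chan:4 @ bit 0 → (0x8ea0>>0)&0xf = 0x0

106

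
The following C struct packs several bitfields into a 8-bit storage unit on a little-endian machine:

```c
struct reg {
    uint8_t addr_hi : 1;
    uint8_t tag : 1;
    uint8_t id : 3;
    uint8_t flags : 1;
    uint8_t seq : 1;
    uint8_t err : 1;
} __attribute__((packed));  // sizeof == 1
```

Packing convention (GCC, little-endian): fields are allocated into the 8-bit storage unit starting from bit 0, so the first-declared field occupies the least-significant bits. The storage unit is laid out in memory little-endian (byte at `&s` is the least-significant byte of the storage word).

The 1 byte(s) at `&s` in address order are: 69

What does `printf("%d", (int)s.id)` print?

2

[0]=0x69 (little-endian) → word 0x69
addr_hi:1 @ bit 0 → (0x69>>0)&0x1 = 0x1
tag:1 @ bit 1 → (0x69>>1)&0x1 = 0x0
id:3 @ bit 2 → (0x69>>2)&0x7 = 0x2  ←
flags:1 @ bit 5 → (0x69>>5)&0x1 = 0x1
seq:1 @ bit 6 → (0x69>>6)&0x1 = 0x1
err:1 @ bit 7 → (0x69>>7)&0x1 = 0x0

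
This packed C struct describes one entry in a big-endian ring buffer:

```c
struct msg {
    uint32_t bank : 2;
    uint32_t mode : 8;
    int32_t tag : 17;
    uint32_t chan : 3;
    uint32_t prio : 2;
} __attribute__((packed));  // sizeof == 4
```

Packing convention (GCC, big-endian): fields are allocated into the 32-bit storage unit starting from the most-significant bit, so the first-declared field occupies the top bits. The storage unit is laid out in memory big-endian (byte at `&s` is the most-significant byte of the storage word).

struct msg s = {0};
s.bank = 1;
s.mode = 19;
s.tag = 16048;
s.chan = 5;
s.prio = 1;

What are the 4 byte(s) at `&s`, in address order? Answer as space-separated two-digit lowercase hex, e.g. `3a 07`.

44 c7 d6 15

[30+:2] bank=1 & 0x3 = 0x1; word=0x40000000
[22+:8] mode=19 & 0xff = 0x13; word=0x44c00000
[5+:17] tag=16048 & 0x1ffff = 0x3eb0; word=0x44c7d600
[2+:3] chan=5 & 0x7 = 0x5; word=0x44c7d614
[0+:2] prio=1 & 0x3 = 0x1; word=0x44c7d615
word = 0x44c7d615 → big-endian bytes:
  [0]=0x44  [1]=0xc7  [2]=0xd6  [3]=0x15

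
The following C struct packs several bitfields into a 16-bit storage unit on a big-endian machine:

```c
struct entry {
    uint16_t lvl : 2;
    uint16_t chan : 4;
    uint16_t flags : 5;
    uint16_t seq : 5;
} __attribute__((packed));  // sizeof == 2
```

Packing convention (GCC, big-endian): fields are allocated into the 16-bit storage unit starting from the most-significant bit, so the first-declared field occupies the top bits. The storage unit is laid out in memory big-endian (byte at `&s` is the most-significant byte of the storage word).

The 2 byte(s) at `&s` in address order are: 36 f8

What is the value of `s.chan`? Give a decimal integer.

13

[0]=0x36 [1]=0xf8 (big-endian) → word 0x36f8
lvl:2 @ bit 14 → (0x36f8>>14)&0x3 = 0x0
chan:4 @ bit 10 → (0x36f8>>10)&0xf = 0xd  ←
flags:5 @ bit 5 → (0x36f8>>5)&0x1f = 0x17
seq:5 @ bit 0 → (0x36f8>>0)&0x1f = 0x18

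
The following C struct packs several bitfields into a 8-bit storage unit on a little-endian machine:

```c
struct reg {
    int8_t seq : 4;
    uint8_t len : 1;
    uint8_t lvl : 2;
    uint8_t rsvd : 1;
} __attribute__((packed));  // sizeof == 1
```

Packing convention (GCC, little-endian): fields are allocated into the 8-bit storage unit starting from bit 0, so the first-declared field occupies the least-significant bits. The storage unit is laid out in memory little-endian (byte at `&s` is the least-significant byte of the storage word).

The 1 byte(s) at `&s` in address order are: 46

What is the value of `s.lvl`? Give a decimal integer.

[0]=0x46 (little-endian) → word 0x46
seq [0+:4] = (word>>0) & 0xf = 6
len [4+:1] = (word>>4) & 0x1 = 0
lvl [5+:2] = (word>>5) & 0x3 = 2  ←
rsvd [7+:1] = (word>>7) & 0x1 = 0

2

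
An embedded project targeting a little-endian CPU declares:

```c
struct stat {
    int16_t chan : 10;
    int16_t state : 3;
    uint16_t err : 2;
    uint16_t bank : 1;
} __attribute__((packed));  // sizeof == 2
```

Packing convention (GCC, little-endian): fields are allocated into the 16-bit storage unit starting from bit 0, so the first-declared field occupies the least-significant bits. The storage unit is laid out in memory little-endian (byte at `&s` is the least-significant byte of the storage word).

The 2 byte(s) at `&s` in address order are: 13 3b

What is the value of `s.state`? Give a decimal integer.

[0]=0x13 [1]=0x3b (little-endian) → word 0x3b13
chan [0+:10] = (word>>0) & 0x3ff = 787
state [10+:3] = (word>>10) & 0x7 = 6  ←
err [13+:2] = (word>>13) & 0x3 = 1
bank [15+:1] = (word>>15) & 0x1 = 0
state signed 3b, MSB=1: 6 - 8 = -2

-2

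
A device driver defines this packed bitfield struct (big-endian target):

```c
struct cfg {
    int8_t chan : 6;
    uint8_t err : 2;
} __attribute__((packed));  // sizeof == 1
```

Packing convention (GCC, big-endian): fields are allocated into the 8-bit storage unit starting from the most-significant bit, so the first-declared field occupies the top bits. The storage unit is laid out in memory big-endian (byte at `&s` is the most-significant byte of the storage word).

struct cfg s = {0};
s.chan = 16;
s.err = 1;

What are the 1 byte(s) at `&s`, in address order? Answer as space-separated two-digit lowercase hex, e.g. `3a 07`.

41

chan:6 = 16 → 0x10 << 2 → word 0x40
err:2 = 1 → 0x1 << 0 → word 0x41
word = 0x41 → big-endian bytes:
  [0]=0x41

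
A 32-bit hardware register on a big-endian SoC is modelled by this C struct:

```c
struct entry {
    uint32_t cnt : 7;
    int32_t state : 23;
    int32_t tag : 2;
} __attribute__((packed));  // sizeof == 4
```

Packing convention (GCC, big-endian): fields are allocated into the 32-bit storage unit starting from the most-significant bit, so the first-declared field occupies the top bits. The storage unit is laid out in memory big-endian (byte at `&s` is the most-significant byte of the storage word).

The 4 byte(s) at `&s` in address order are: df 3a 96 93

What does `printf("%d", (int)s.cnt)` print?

[0]=0xdf [1]=0x3a [2]=0x96 [3]=0x93 (big-endian) → word 0xdf3a9693
cnt:7 @ bit 25 → (0xdf3a9693>>25)&0x7f = 0x6f  ←
state:23 @ bit 2 → (0xdf3a9693>>2)&0x7fffff = 0x4ea5a4
tag:2 @ bit 0 → (0xdf3a9693>>0)&0x3 = 0x3

111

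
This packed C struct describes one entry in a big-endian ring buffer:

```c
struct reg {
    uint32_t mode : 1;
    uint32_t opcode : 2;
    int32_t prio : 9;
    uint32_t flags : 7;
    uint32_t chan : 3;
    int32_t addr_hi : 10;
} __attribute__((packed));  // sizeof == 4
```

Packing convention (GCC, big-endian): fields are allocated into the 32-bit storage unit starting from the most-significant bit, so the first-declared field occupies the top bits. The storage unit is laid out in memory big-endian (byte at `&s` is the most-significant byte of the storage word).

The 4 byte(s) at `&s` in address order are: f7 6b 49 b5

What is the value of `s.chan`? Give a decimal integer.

2

[0]=0xf7 [1]=0x6b [2]=0x49 [3]=0xb5 (big-endian) → word 0xf76b49b5
mode [31+:1] = (word>>31) & 0x1 = 1
opcode [29+:2] = (word>>29) & 0x3 = 3
prio [20+:9] = (word>>20) & 0x1ff = 374
flags [13+:7] = (word>>13) & 0x7f = 90
chan [10+:3] = (word>>10) & 0x7 = 2  ←
addr_hi [0+:10] = (word>>0) & 0x3ff = 437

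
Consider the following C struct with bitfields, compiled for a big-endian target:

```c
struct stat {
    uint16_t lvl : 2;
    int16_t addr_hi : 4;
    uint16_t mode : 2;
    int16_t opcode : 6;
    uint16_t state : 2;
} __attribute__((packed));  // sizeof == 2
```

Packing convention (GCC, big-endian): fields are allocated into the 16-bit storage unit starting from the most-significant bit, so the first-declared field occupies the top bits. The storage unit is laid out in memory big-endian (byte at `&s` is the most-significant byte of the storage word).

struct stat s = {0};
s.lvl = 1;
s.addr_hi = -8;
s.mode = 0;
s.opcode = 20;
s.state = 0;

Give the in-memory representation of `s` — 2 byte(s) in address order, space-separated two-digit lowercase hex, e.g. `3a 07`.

lvl (2b) val=1 bits=0x1 at bit 14: 0x4000
addr_hi (4b) val=-8 bits=0x8 at bit 10: 0x6000
mode (2b) val=0 bits=0x0 at bit 8: 0x6000
opcode (6b) val=20 bits=0x14 at bit 2: 0x6050
state (2b) val=0 bits=0x0 at bit 0: 0x6050
word = 0x6050 → big-endian bytes:
  [0]=0x60  [1]=0x50

60 50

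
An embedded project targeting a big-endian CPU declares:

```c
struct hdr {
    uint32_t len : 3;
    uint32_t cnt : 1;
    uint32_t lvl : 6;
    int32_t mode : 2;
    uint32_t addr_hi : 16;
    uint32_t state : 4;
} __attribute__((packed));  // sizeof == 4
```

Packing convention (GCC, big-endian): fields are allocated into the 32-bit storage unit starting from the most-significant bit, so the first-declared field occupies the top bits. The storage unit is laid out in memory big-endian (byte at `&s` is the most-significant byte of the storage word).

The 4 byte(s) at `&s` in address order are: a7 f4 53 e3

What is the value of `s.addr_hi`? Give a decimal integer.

17726

[0]=0xa7 [1]=0xf4 [2]=0x53 [3]=0xe3 (big-endian) → word 0xa7f453e3
len:3 @ bit 29 → (0xa7f453e3>>29)&0x7 = 0x5
cnt:1 @ bit 28 → (0xa7f453e3>>28)&0x1 = 0x0
lvl:6 @ bit 22 → (0xa7f453e3>>22)&0x3f = 0x1f
mode:2 @ bit 20 → (0xa7f453e3>>20)&0x3 = 0x3
addr_hi:16 @ bit 4 → (0xa7f453e3>>4)&0xffff = 0x453e  ←
state:4 @ bit 0 → (0xa7f453e3>>0)&0xf = 0x3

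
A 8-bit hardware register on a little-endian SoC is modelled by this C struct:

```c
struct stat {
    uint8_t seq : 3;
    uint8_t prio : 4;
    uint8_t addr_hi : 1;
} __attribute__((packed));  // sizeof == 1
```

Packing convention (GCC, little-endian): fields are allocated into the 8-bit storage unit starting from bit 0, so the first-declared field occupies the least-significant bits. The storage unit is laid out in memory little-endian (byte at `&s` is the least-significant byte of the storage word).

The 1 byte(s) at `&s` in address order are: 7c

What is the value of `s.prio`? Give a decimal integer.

[0]=0x7c (little-endian) → word 0x7c
seq:3 @ bit 0 → (0x7c>>0)&0x7 = 0x4
prio:4 @ bit 3 → (0x7c>>3)&0xf = 0xf  ←
addr_hi:1 @ bit 7 → (0x7c>>7)&0x1 = 0x0

15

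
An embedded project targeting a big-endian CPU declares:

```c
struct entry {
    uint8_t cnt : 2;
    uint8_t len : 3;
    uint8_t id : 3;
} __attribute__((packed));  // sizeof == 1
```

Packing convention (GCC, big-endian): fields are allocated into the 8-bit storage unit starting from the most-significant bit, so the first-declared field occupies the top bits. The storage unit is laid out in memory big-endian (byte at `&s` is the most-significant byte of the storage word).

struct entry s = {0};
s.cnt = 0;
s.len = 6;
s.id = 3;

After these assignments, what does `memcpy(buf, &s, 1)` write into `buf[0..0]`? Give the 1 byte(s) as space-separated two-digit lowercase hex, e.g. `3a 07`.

cnt:2 = 0 → 0x0 << 6 → word 0x00
len:3 = 6 → 0x6 << 3 → word 0x30
id:3 = 3 → 0x3 << 0 → word 0x33
word = 0x33 → big-endian bytes:
  [0]=0x33

33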